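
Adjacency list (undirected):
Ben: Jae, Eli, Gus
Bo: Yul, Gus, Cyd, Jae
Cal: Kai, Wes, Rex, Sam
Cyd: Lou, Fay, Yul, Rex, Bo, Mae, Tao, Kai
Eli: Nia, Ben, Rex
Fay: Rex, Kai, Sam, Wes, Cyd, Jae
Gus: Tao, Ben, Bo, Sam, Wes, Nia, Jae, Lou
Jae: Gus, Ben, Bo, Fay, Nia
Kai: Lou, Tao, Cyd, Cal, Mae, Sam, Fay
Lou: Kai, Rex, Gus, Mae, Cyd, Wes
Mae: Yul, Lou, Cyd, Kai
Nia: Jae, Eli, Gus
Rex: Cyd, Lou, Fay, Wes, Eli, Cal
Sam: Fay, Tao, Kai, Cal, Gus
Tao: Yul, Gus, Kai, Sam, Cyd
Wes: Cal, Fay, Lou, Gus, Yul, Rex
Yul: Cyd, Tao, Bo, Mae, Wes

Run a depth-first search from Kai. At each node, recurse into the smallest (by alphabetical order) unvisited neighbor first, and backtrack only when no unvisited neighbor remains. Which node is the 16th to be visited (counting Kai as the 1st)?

Visit Kai
Kai → Cal
Cal → Rex
Rex → Cyd
Cyd → Bo
Bo → Gus
Gus → Ben
Ben → Eli
Eli → Nia
Nia → Jae
Jae → Fay
Fay → Sam
Sam → Tao
Tao → Yul
Yul → Mae
Mae → Lou
Lou → Wes

Visit order: Kai, Cal, Rex, Cyd, Bo, Gus, Ben, Eli, Nia, Jae, Fay, Sam, Tao, Yul, Mae, Lou, Wes

Lou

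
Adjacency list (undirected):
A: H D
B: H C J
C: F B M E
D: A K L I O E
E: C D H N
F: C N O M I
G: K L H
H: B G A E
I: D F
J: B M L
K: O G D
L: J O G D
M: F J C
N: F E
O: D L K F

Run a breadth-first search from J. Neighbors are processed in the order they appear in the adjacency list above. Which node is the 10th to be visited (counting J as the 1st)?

Visit J; enqueue B, M, L → queue [B, M, L]
Visit B; enqueue H, C → queue [M, L, H, C]
Visit M; enqueue F → queue [L, H, C, F]
Visit L; enqueue O, G, D → queue [H, C, F, O, G, D]
Visit H; enqueue A, E → queue [C, F, O, G, D, A, E]
Visit C → queue [F, O, G, D, A, E]
Visit F; enqueue N, I → queue [O, G, D, A, E, N, I]
Visit O; enqueue K → queue [G, D, A, E, N, I, K]
Visit G → queue [D, A, E, N, I, K]
Visit D → queue [A, E, N, I, K]
Visit A → queue [E, N, I, K]
Visit E → queue [N, I, K]
Visit N → queue [I, K]
Visit I → queue [K]
Visit K → queue []

Visit order: J, B, M, L, H, C, F, O, G, D, A, E, N, I, K

D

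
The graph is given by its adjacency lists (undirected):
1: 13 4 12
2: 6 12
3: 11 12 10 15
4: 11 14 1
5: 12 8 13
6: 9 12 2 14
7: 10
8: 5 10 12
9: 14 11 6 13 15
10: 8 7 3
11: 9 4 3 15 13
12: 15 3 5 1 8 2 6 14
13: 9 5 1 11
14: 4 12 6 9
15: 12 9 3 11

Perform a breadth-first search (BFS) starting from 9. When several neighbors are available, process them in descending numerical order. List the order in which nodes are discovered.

9, 15, 14, 13, 11, 6, 12, 3, 4, 5, 1, 2, 8, 10, 7

Visit 9; enqueue 15, 14, 13, 11, 6 → queue [15, 14, 13, 11, 6]
Visit 15; enqueue 12, 3 → queue [14, 13, 11, 6, 12, 3]
Visit 14; enqueue 4 → queue [13, 11, 6, 12, 3, 4]
Visit 13; enqueue 5, 1 → queue [11, 6, 12, 3, 4, 5, 1]
Visit 11 → queue [6, 12, 3, 4, 5, 1]
Visit 6; enqueue 2 → queue [12, 3, 4, 5, 1, 2]
Visit 12; enqueue 8 → queue [3, 4, 5, 1, 2, 8]
Visit 3; enqueue 10 → queue [4, 5, 1, 2, 8, 10]
Visit 4 → queue [5, 1, 2, 8, 10]
Visit 5 → queue [1, 2, 8, 10]
Visit 1 → queue [2, 8, 10]
Visit 2 → queue [8, 10]
Visit 8 → queue [10]
Visit 10; enqueue 7 → queue [7]
Visit 7 → queue []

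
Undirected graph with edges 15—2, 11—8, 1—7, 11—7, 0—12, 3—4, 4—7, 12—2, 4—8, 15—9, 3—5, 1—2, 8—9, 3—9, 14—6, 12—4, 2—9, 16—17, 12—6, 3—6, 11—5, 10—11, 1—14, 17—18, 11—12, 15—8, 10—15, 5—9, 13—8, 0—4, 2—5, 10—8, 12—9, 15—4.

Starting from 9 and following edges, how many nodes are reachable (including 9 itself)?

16

BFS from 9 visits: 9, 15, 12, 8, 5, 3, 2, 10, 4, 11, 6, 0, 13, 1, 7, 14
Reachable nodes: 16 of 19 total.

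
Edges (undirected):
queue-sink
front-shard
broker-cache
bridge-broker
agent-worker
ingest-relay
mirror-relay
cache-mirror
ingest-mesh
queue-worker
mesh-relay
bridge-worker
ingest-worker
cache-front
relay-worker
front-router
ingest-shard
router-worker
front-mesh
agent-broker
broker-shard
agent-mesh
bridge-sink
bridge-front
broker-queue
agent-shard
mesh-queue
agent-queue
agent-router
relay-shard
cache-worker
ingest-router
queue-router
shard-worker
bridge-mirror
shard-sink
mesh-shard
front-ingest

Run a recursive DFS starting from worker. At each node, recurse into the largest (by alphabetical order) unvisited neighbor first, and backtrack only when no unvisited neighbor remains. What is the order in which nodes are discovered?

worker, shard, sink, queue, router, ingest, relay, mirror, cache, front, mesh, agent, broker, bridge

Visit worker
worker → shard
shard → sink
sink → queue
queue → router
router → ingest
ingest → relay
relay → mirror
mirror → cache
cache → front
front → mesh
mesh → agent
agent → broker
broker → bridge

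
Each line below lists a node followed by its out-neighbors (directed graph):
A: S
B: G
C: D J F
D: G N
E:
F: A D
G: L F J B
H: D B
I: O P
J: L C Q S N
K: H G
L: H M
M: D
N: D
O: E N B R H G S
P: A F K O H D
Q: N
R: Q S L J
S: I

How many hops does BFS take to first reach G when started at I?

2

Level 0: I
Level 1: O, P
Level 2: A, B, D, E, F, G, H, K, N, R, S
Level 3: J, L, Q
Level 4: C, M
G first appears at level 2.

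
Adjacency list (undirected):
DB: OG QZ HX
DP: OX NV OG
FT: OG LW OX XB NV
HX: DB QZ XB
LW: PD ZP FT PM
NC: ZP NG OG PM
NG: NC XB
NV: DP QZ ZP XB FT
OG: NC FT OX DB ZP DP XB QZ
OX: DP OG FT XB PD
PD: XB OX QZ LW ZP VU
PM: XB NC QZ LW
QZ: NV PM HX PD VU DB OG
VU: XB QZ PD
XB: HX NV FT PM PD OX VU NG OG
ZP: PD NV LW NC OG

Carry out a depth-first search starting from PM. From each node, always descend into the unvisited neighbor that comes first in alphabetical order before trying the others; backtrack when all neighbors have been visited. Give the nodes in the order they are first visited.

PM LW FT NV DP OG DB HX QZ PD OX XB NG NC ZP VU

Visit PM
PM → LW
LW → FT
FT → NV
NV → DP
DP → OG
OG → DB
DB → HX
HX → QZ
QZ → PD
PD → OX
OX → XB
XB → NG
NG → NC
NC → ZP
XB → VU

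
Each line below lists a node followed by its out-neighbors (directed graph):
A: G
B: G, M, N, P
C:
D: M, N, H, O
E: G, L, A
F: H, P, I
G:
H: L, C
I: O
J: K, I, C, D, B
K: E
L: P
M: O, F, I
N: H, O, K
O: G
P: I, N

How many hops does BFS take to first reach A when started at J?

3

Level 0: J
Level 1: B, C, D, I, K
Level 2: E, G, H, M, N, O, P
Level 3: A, F, L
A first appears at level 3.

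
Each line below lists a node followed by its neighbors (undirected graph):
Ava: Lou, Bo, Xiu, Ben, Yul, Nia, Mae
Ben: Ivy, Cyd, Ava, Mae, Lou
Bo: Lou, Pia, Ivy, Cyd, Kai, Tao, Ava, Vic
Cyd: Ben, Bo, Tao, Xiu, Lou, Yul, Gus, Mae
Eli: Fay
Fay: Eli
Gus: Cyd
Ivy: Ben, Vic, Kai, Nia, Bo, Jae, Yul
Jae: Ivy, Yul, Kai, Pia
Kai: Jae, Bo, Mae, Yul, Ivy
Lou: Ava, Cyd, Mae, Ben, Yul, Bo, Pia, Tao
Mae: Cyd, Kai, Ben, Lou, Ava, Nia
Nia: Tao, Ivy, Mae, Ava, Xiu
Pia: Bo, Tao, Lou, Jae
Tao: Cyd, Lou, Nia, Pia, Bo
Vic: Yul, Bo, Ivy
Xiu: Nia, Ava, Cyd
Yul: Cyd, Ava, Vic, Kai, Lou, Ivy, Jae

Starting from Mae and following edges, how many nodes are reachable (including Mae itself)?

BFS from Mae visits: Mae, Ava, Ben, Cyd, Kai, Lou, Nia, Bo, Xiu, Yul, Ivy, Gus, Tao, Jae, Pia, Vic
Reachable nodes: 16 of 18 total.

16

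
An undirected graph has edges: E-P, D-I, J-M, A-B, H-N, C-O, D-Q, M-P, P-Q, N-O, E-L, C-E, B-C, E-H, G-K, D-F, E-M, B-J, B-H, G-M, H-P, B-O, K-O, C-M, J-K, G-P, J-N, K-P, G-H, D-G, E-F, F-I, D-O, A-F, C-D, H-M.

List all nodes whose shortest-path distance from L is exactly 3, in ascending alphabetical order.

Level 0: L
Level 1: E
Level 2: C, F, H, M, P
Level 3: A, B, D, G, I, J, K, N, O, Q

A, B, D, G, I, J, K, N, O, Q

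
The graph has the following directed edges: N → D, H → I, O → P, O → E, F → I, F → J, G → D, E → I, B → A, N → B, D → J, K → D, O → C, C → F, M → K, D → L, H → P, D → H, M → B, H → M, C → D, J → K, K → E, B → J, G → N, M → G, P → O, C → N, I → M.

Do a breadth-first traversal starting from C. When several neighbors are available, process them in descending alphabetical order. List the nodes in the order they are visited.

C N F D B J I L H A K M P E G O

Visit C; enqueue N, F, D → queue [N, F, D]
Visit N; enqueue B → queue [F, D, B]
Visit F; enqueue J, I → queue [D, B, J, I]
Visit D; enqueue L, H → queue [B, J, I, L, H]
Visit B; enqueue A → queue [J, I, L, H, A]
Visit J; enqueue K → queue [I, L, H, A, K]
Visit I; enqueue M → queue [L, H, A, K, M]
Visit L → queue [H, A, K, M]
Visit H; enqueue P → queue [A, K, M, P]
Visit A → queue [K, M, P]
Visit K; enqueue E → queue [M, P, E]
Visit M; enqueue G → queue [P, E, G]
Visit P; enqueue O → queue [E, G, O]
Visit E → queue [G, O]
Visit G → queue [O]
Visit O → queue []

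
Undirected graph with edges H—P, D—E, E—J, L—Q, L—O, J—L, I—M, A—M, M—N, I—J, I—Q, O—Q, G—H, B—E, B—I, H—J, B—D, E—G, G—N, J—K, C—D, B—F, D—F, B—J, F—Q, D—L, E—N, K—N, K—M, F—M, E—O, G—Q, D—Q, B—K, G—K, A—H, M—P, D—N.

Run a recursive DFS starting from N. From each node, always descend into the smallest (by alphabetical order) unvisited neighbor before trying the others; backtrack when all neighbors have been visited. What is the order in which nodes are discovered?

N, D, B, E, G, H, A, M, F, Q, I, J, K, L, O, P, C

Visit N
N → D
D → B
B → E
E → G
G → H
H → A
A → M
M → F
F → Q
Q → I
I → J
J → K
J → L
L → O
M → P
D → C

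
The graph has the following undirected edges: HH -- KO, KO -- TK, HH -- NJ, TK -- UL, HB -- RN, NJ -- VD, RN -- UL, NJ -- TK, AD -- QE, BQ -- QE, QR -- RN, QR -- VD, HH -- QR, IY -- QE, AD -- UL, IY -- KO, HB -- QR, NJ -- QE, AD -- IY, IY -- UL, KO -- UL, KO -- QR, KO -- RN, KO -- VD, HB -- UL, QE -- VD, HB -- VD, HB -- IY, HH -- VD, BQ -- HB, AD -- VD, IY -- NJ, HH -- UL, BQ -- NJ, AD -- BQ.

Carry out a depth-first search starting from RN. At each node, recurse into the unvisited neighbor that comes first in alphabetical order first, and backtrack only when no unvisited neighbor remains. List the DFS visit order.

RN, HB, BQ, AD, IY, KO, HH, NJ, QE, VD, QR, TK, UL

Visit RN
RN → HB
HB → BQ
BQ → AD
AD → IY
IY → KO
KO → HH
HH → NJ
NJ → QE
QE → VD
VD → QR
NJ → TK
TK → UL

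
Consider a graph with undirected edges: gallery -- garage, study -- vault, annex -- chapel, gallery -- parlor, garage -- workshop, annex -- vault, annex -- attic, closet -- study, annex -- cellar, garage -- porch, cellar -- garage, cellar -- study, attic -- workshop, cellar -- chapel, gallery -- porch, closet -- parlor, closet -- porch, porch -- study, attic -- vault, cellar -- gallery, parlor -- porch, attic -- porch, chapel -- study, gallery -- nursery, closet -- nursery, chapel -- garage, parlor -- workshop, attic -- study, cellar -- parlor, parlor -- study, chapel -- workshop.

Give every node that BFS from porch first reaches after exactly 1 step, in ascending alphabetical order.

Level 0: porch
Level 1: attic, closet, gallery, garage, parlor, study
Level 2: annex, cellar, chapel, nursery, vault, workshop

attic, closet, gallery, garage, parlor, study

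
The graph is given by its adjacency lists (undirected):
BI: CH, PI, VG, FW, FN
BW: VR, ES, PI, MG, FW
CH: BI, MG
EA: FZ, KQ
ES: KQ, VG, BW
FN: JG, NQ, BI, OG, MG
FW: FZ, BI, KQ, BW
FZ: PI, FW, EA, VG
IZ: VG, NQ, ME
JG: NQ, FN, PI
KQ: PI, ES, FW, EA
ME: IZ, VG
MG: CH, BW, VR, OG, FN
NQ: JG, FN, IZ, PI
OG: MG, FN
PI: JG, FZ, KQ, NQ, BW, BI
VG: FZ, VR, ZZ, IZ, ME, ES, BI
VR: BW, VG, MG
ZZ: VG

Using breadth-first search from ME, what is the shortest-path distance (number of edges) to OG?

Level 0: ME
Level 1: IZ, VG
Level 2: BI, ES, FZ, NQ, VR, ZZ
Level 3: BW, CH, EA, FN, FW, JG, KQ, MG, PI
Level 4: OG
OG first appears at level 4.

4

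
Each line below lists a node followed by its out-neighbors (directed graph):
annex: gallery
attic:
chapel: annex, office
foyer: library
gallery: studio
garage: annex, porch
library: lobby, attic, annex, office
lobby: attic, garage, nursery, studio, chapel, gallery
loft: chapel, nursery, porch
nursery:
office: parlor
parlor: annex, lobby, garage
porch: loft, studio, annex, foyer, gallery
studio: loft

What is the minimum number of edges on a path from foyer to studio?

3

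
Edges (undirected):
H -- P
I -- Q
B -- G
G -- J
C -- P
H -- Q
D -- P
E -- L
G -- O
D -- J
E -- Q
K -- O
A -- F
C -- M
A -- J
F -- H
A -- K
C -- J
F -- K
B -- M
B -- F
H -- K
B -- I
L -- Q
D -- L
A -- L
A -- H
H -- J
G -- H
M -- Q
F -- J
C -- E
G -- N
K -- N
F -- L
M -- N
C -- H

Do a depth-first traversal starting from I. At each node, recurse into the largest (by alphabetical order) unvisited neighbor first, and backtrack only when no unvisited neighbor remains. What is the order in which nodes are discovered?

I -> Q -> M -> N -> K -> O -> G -> J -> H -> P -> D -> L -> F -> B -> A -> E -> C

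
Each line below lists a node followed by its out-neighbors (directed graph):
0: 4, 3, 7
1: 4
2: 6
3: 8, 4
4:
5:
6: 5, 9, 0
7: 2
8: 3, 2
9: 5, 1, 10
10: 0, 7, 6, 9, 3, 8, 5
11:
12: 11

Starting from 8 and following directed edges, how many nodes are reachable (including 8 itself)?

11

BFS from 8 visits: 8, 3, 2, 4, 6, 5, 9, 0, 1, 10, 7
Reachable nodes: 11 of 13 total.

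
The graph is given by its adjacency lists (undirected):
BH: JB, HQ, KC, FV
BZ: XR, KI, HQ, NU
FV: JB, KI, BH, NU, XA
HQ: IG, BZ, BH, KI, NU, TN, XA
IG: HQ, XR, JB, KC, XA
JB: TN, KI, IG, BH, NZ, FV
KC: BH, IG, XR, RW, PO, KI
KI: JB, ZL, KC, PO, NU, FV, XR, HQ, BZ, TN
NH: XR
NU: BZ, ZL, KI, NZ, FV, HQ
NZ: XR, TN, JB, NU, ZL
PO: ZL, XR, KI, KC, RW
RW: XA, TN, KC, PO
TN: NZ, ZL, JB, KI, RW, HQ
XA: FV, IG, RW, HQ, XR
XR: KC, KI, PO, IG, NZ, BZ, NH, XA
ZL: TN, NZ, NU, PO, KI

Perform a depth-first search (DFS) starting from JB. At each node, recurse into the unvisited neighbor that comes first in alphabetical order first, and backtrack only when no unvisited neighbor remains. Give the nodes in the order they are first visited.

JB → BH → FV → KI → BZ → HQ → IG → KC → PO → RW → TN → NZ → NU → ZL → XR → NH → XA

Visit JB
JB → BH
BH → FV
FV → KI
KI → BZ
BZ → HQ
HQ → IG
IG → KC
KC → PO
PO → RW
RW → TN
TN → NZ
NZ → NU
NU → ZL
NZ → XR
XR → NH
XR → XA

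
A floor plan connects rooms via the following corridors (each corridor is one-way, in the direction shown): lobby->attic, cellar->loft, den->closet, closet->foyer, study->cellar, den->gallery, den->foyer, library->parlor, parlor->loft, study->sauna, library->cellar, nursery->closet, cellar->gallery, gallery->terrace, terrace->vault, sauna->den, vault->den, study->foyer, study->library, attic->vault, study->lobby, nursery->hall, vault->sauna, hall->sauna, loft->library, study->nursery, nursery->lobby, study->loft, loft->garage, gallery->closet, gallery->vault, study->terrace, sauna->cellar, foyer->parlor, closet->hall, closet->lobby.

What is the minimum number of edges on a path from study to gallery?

Level 0: study
Level 1: cellar, foyer, library, lobby, loft, nursery, sauna, terrace
Level 2: attic, closet, den, gallery, garage, hall, parlor, vault
gallery first appears at level 2.

2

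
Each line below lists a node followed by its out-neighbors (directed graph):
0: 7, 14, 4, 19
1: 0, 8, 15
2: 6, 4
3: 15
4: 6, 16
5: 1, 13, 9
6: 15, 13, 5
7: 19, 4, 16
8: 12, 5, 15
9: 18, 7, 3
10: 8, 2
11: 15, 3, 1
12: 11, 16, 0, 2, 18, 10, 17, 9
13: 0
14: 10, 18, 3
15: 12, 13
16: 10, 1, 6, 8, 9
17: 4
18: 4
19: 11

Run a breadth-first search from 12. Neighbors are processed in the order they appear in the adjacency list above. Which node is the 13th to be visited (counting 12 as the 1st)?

6

Visit 12; enqueue 11, 16, 0, 2, 18, 10, 17, 9 → queue [11, 16, 0, 2, 18, 10, 17, 9]
Visit 11; enqueue 15, 3, 1 → queue [16, 0, 2, 18, 10, 17, 9, 15, 3, 1]
Visit 16; enqueue 6, 8 → queue [0, 2, 18, 10, 17, 9, 15, 3, 1, 6, 8]
Visit 0; enqueue 7, 14, 4, 19 → queue [2, 18, 10, 17, 9, 15, 3, 1, 6, 8, 7, 14, 4, 19]
Visit 2 → queue [18, 10, 17, 9, 15, 3, 1, 6, 8, 7, 14, 4, 19]
Visit 18 → queue [10, 17, 9, 15, 3, 1, 6, 8, 7, 14, 4, 19]
Visit 10 → queue [17, 9, 15, 3, 1, 6, 8, 7, 14, 4, 19]
Visit 17 → queue [9, 15, 3, 1, 6, 8, 7, 14, 4, 19]
Visit 9 → queue [15, 3, 1, 6, 8, 7, 14, 4, 19]
Visit 15; enqueue 13 → queue [3, 1, 6, 8, 7, 14, 4, 19, 13]
Visit 3 → queue [1, 6, 8, 7, 14, 4, 19, 13]
Visit 1 → queue [6, 8, 7, 14, 4, 19, 13]
Visit 6; enqueue 5 → queue [8, 7, 14, 4, 19, 13, 5]
Visit 8 → queue [7, 14, 4, 19, 13, 5]
Visit 7 → queue [14, 4, 19, 13, 5]
Visit 14 → queue [4, 19, 13, 5]
Visit 4 → queue [19, 13, 5]
Visit 19 → queue [13, 5]
Visit 13 → queue [5]
Visit 5 → queue []

Visit order: 12, 11, 16, 0, 2, 18, 10, 17, 9, 15, 3, 1, 6, 8, 7, 14, 4, 19, 13, 5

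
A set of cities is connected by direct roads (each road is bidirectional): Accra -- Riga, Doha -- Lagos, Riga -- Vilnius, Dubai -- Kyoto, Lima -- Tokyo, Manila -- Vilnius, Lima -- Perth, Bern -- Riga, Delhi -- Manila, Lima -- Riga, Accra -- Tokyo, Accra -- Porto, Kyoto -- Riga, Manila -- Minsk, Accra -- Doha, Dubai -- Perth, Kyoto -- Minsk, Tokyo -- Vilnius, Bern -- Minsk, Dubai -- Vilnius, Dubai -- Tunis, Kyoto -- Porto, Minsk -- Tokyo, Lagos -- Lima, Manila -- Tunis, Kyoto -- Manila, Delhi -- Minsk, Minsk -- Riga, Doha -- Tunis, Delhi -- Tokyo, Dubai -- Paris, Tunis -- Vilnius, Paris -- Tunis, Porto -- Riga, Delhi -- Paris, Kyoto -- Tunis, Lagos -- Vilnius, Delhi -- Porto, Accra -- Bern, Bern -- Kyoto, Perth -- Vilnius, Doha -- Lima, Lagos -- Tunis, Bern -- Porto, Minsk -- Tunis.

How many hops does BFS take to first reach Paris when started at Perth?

Level 0: Perth
Level 1: Dubai, Lima, Vilnius
Level 2: Doha, Kyoto, Lagos, Manila, Paris, Riga, Tokyo, Tunis
Level 3: Accra, Bern, Delhi, Minsk, Porto
Paris first appears at level 2.

2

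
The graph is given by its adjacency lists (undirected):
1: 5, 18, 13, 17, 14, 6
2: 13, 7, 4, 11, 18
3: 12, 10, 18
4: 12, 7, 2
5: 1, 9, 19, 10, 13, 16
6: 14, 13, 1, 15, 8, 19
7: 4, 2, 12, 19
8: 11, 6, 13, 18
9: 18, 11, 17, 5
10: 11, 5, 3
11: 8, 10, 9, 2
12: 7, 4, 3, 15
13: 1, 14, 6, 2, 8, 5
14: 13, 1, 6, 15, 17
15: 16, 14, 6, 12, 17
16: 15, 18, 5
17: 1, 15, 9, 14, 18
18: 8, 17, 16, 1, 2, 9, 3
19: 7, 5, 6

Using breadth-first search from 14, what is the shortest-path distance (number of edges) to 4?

Level 0: 14
Level 1: 1, 6, 13, 15, 17
Level 2: 2, 5, 8, 9, 12, 16, 18, 19
Level 3: 3, 4, 7, 10, 11
4 first appears at level 3.

3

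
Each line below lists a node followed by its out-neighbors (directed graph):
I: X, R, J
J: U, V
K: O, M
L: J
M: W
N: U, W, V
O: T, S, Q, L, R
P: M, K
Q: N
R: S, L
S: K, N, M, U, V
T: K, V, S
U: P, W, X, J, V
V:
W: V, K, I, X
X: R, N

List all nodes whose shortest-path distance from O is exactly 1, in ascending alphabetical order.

Level 0: O
Level 1: L, Q, R, S, T
Level 2: J, K, M, N, U, V
Level 3: P, W, X
Level 4: I

L, Q, R, S, T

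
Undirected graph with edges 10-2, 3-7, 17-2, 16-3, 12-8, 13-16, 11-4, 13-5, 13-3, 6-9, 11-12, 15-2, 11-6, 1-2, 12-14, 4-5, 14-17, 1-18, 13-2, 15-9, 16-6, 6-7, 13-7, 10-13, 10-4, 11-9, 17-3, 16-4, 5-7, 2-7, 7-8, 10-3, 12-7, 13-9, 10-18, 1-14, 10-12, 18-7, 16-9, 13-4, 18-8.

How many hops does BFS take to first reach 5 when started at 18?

2

Level 0: 18
Level 1: 1, 7, 8, 10
Level 2: 2, 3, 4, 5, 6, 12, 13, 14
Level 3: 9, 11, 15, 16, 17
5 first appears at level 2.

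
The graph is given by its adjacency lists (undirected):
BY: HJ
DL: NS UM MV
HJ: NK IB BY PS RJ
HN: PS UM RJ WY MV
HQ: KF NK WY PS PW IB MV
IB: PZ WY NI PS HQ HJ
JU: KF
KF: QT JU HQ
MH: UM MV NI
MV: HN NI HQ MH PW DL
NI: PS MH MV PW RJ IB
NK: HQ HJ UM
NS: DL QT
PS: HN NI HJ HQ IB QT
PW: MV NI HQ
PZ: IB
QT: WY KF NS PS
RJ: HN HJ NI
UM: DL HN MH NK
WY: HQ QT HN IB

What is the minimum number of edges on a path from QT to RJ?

Level 0: QT
Level 1: KF, NS, PS, WY
Level 2: DL, HJ, HN, HQ, IB, JU, NI
Level 3: BY, MH, MV, NK, PW, PZ, RJ, UM
RJ first appears at level 3.

3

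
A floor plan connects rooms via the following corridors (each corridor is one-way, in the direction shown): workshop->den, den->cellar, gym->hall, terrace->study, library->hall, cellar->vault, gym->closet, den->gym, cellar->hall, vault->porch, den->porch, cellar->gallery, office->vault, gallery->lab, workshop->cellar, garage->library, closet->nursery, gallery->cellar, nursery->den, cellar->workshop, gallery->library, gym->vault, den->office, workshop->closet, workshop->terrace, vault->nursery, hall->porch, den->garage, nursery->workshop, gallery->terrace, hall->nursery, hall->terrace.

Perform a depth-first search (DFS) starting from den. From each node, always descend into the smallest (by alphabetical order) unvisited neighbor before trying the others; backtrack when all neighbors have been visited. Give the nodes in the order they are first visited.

Visit den
den → cellar
cellar → gallery
gallery → lab
gallery → library
library → hall
hall → nursery
nursery → workshop
workshop → closet
workshop → terrace
terrace → study
hall → porch
cellar → vault
den → garage
den → gym
den → office

den, cellar, gallery, lab, library, hall, nursery, workshop, closet, terrace, study, porch, vault, garage, gym, office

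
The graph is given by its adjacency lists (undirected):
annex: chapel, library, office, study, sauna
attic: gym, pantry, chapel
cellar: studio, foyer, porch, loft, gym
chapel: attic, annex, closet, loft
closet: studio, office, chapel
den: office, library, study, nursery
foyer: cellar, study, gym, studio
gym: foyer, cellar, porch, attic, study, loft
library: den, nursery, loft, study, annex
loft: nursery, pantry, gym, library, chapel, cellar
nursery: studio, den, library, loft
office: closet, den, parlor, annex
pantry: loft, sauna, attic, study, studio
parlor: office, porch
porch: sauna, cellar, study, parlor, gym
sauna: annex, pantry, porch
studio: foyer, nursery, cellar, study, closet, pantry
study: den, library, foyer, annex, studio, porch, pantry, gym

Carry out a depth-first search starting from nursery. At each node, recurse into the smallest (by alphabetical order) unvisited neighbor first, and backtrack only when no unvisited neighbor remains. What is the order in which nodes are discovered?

Visit nursery
nursery → den
den → library
library → annex
annex → chapel
chapel → attic
attic → gym
gym → cellar
cellar → foyer
foyer → studio
studio → closet
closet → office
office → parlor
parlor → porch
porch → sauna
sauna → pantry
pantry → loft
pantry → study

nursery → den → library → annex → chapel → attic → gym → cellar → foyer → studio → closet → office → parlor → porch → sauna → pantry → loft → study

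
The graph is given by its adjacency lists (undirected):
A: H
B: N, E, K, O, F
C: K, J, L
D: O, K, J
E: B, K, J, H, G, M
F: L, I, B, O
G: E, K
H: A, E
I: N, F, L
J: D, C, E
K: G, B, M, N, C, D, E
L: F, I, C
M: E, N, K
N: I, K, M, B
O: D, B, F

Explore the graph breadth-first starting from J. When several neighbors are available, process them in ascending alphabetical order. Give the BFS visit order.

Visit J; enqueue C, D, E → queue [C, D, E]
Visit C; enqueue K, L → queue [D, E, K, L]
Visit D; enqueue O → queue [E, K, L, O]
Visit E; enqueue B, G, H, M → queue [K, L, O, B, G, H, M]
Visit K; enqueue N → queue [L, O, B, G, H, M, N]
Visit L; enqueue F, I → queue [O, B, G, H, M, N, F, I]
Visit O → queue [B, G, H, M, N, F, I]
Visit B → queue [G, H, M, N, F, I]
Visit G → queue [H, M, N, F, I]
Visit H; enqueue A → queue [M, N, F, I, A]
Visit M → queue [N, F, I, A]
Visit N → queue [F, I, A]
Visit F → queue [I, A]
Visit I → queue [A]
Visit A → queue []

J, C, D, E, K, L, O, B, G, H, M, N, F, I, A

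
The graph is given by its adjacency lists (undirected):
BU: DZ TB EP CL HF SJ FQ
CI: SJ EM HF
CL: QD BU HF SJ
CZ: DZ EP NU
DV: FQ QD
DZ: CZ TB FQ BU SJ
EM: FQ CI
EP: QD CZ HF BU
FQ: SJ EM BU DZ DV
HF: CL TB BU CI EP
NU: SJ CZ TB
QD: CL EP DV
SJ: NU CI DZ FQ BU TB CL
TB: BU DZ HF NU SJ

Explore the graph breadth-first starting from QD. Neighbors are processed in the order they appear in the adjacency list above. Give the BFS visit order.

Visit QD; enqueue CL, EP, DV → queue [CL, EP, DV]
Visit CL; enqueue BU, HF, SJ → queue [EP, DV, BU, HF, SJ]
Visit EP; enqueue CZ → queue [DV, BU, HF, SJ, CZ]
Visit DV; enqueue FQ → queue [BU, HF, SJ, CZ, FQ]
Visit BU; enqueue DZ, TB → queue [HF, SJ, CZ, FQ, DZ, TB]
Visit HF; enqueue CI → queue [SJ, CZ, FQ, DZ, TB, CI]
Visit SJ; enqueue NU → queue [CZ, FQ, DZ, TB, CI, NU]
Visit CZ → queue [FQ, DZ, TB, CI, NU]
Visit FQ; enqueue EM → queue [DZ, TB, CI, NU, EM]
Visit DZ → queue [TB, CI, NU, EM]
Visit TB → queue [CI, NU, EM]
Visit CI → queue [NU, EM]
Visit NU → queue [EM]
Visit EM → queue []

QD, CL, EP, DV, BU, HF, SJ, CZ, FQ, DZ, TB, CI, NU, EM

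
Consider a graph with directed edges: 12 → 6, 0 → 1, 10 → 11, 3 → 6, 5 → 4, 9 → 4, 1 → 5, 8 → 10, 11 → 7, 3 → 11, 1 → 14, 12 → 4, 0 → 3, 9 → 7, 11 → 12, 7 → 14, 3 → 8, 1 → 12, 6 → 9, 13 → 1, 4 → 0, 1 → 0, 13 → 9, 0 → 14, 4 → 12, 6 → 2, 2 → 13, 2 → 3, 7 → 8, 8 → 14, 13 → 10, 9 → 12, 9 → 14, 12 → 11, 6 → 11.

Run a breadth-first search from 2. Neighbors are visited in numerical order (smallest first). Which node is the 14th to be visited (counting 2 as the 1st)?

Visit 2; enqueue 3, 13 → queue [3, 13]
Visit 3; enqueue 6, 8, 11 → queue [13, 6, 8, 11]
Visit 13; enqueue 1, 9, 10 → queue [6, 8, 11, 1, 9, 10]
Visit 6 → queue [8, 11, 1, 9, 10]
Visit 8; enqueue 14 → queue [11, 1, 9, 10, 14]
Visit 11; enqueue 7, 12 → queue [1, 9, 10, 14, 7, 12]
Visit 1; enqueue 0, 5 → queue [9, 10, 14, 7, 12, 0, 5]
Visit 9; enqueue 4 → queue [10, 14, 7, 12, 0, 5, 4]
Visit 10 → queue [14, 7, 12, 0, 5, 4]
Visit 14 → queue [7, 12, 0, 5, 4]
Visit 7 → queue [12, 0, 5, 4]
Visit 12 → queue [0, 5, 4]
Visit 0 → queue [5, 4]
Visit 5 → queue [4]
Visit 4 → queue []

Visit order: 2, 3, 13, 6, 8, 11, 1, 9, 10, 14, 7, 12, 0, 5, 4

5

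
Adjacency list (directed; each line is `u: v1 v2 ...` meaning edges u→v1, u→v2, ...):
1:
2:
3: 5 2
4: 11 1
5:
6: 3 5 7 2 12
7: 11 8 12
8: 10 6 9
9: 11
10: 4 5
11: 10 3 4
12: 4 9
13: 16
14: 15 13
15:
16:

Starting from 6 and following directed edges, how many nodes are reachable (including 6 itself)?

12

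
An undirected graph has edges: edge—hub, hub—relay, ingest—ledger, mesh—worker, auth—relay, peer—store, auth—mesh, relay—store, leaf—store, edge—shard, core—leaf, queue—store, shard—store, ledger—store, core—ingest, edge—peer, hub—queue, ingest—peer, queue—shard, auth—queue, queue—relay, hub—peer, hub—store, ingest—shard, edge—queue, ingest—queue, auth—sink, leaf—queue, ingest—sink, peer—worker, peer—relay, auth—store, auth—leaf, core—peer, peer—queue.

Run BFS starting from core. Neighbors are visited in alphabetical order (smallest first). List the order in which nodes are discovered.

Visit core; enqueue ingest, leaf, peer → queue [ingest, leaf, peer]
Visit ingest; enqueue ledger, queue, shard, sink → queue [leaf, peer, ledger, queue, shard, sink]
Visit leaf; enqueue auth, store → queue [peer, ledger, queue, shard, sink, auth, store]
Visit peer; enqueue edge, hub, relay, worker → queue [ledger, queue, shard, sink, auth, store, edge, hub, relay, worker]
Visit ledger → queue [queue, shard, sink, auth, store, edge, hub, relay, worker]
Visit queue → queue [shard, sink, auth, store, edge, hub, relay, worker]
Visit shard → queue [sink, auth, store, edge, hub, relay, worker]
Visit sink → queue [auth, store, edge, hub, relay, worker]
Visit auth; enqueue mesh → queue [store, edge, hub, relay, worker, mesh]
Visit store → queue [edge, hub, relay, worker, mesh]
Visit edge → queue [hub, relay, worker, mesh]
Visit hub → queue [relay, worker, mesh]
Visit relay → queue [worker, mesh]
Visit worker → queue [mesh]
Visit mesh → queue []

core ingest leaf peer ledger queue shard sink auth store edge hub relay worker mesh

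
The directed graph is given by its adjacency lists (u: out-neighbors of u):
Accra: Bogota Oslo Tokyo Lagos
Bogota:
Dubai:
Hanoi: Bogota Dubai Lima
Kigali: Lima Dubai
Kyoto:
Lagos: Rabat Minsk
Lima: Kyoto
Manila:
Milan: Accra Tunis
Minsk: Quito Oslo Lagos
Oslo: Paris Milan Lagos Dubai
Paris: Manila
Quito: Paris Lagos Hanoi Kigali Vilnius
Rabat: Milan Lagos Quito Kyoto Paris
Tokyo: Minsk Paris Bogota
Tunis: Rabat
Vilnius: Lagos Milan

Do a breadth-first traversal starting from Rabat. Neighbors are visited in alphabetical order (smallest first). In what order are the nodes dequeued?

Visit Rabat; enqueue Kyoto, Lagos, Milan, Paris, Quito → queue [Kyoto, Lagos, Milan, Paris, Quito]
Visit Kyoto → queue [Lagos, Milan, Paris, Quito]
Visit Lagos; enqueue Minsk → queue [Milan, Paris, Quito, Minsk]
Visit Milan; enqueue Accra, Tunis → queue [Paris, Quito, Minsk, Accra, Tunis]
Visit Paris; enqueue Manila → queue [Quito, Minsk, Accra, Tunis, Manila]
Visit Quito; enqueue Hanoi, Kigali, Vilnius → queue [Minsk, Accra, Tunis, Manila, Hanoi, Kigali, Vilnius]
Visit Minsk; enqueue Oslo → queue [Accra, Tunis, Manila, Hanoi, Kigali, Vilnius, Oslo]
Visit Accra; enqueue Bogota, Tokyo → queue [Tunis, Manila, Hanoi, Kigali, Vilnius, Oslo, Bogota, Tokyo]
Visit Tunis → queue [Manila, Hanoi, Kigali, Vilnius, Oslo, Bogota, Tokyo]
Visit Manila → queue [Hanoi, Kigali, Vilnius, Oslo, Bogota, Tokyo]
Visit Hanoi; enqueue Dubai, Lima → queue [Kigali, Vilnius, Oslo, Bogota, Tokyo, Dubai, Lima]
Visit Kigali → queue [Vilnius, Oslo, Bogota, Tokyo, Dubai, Lima]
Visit Vilnius → queue [Oslo, Bogota, Tokyo, Dubai, Lima]
Visit Oslo → queue [Bogota, Tokyo, Dubai, Lima]
Visit Bogota → queue [Tokyo, Dubai, Lima]
Visit Tokyo → queue [Dubai, Lima]
Visit Dubai → queue [Lima]
Visit Lima → queue []

Rabat → Kyoto → Lagos → Milan → Paris → Quito → Minsk → Accra → Tunis → Manila → Hanoi → Kigali → Vilnius → Oslo → Bogota → Tokyo → Dubai → Lima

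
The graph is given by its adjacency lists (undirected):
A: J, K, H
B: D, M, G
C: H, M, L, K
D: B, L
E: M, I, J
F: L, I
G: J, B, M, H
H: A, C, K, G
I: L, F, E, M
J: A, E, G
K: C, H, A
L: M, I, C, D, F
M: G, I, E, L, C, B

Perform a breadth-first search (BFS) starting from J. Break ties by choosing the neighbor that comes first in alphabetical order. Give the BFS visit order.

J -> A -> E -> G -> H -> K -> I -> M -> B -> C -> F -> L -> D

Visit J; enqueue A, E, G → queue [A, E, G]
Visit A; enqueue H, K → queue [E, G, H, K]
Visit E; enqueue I, M → queue [G, H, K, I, M]
Visit G; enqueue B → queue [H, K, I, M, B]
Visit H; enqueue C → queue [K, I, M, B, C]
Visit K → queue [I, M, B, C]
Visit I; enqueue F, L → queue [M, B, C, F, L]
Visit M → queue [B, C, F, L]
Visit B; enqueue D → queue [C, F, L, D]
Visit C → queue [F, L, D]
Visit F → queue [L, D]
Visit L → queue [D]
Visit D → queue []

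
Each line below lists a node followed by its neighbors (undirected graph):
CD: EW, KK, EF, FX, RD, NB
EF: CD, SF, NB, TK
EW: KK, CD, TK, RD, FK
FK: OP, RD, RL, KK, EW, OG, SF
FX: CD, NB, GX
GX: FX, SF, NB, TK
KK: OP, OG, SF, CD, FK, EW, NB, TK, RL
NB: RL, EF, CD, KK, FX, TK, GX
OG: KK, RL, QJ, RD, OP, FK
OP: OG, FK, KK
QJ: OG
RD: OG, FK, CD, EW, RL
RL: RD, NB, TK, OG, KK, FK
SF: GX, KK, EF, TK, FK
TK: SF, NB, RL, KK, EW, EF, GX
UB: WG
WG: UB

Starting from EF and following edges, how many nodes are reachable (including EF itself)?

15

BFS from EF visits: EF, CD, NB, SF, TK, EW, FX, KK, RD, GX, RL, FK, OG, OP, QJ
Reachable nodes: 15 of 17 total.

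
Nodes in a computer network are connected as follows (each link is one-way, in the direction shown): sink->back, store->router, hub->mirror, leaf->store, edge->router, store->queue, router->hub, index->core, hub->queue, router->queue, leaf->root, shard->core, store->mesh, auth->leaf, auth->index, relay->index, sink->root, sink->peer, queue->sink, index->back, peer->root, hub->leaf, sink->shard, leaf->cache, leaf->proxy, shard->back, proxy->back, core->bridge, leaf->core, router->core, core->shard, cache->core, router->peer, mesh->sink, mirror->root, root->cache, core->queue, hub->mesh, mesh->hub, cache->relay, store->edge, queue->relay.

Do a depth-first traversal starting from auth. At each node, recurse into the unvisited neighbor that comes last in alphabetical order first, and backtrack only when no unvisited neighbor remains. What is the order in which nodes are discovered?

auth, leaf, store, router, queue, sink, shard, core, bridge, back, root, cache, relay, index, peer, hub, mirror, mesh, edge, proxy

Visit auth
auth → leaf
leaf → store
store → router
router → queue
queue → sink
sink → shard
shard → core
core → bridge
shard → back
sink → root
root → cache
cache → relay
relay → index
sink → peer
router → hub
hub → mirror
hub → mesh
store → edge
leaf → proxy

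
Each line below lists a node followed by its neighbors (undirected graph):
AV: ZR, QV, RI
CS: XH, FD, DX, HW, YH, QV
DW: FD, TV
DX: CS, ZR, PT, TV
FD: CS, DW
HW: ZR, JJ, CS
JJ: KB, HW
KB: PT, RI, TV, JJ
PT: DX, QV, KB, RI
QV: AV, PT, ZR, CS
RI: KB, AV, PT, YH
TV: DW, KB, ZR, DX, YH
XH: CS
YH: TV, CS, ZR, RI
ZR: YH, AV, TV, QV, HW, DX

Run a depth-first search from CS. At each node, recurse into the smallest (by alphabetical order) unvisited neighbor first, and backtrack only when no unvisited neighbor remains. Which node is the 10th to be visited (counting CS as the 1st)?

RI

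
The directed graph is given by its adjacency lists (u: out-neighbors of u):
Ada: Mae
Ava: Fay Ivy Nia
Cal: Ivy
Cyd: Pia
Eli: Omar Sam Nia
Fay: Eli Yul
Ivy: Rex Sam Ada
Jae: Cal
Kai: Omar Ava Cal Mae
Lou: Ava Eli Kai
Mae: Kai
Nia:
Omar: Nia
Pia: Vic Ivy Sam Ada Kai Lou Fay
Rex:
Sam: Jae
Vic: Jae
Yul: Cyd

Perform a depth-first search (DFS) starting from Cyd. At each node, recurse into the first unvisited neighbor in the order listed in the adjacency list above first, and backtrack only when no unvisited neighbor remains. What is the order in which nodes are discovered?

Cyd, Pia, Vic, Jae, Cal, Ivy, Rex, Sam, Ada, Mae, Kai, Omar, Nia, Ava, Fay, Eli, Yul, Lou

Visit Cyd
Cyd → Pia
Pia → Vic
Vic → Jae
Jae → Cal
Cal → Ivy
Ivy → Rex
Ivy → Sam
Ivy → Ada
Ada → Mae
Mae → Kai
Kai → Omar
Omar → Nia
Kai → Ava
Ava → Fay
Fay → Eli
Fay → Yul
Pia → Lou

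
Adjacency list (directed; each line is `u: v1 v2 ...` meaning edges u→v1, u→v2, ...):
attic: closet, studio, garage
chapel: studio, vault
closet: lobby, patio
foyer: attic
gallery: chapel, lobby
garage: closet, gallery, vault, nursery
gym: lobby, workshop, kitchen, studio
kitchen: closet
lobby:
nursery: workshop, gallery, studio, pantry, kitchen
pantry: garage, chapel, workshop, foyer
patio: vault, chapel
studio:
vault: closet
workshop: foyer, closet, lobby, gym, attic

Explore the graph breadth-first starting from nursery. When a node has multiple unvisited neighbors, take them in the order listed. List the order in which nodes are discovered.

Visit nursery; enqueue workshop, gallery, studio, pantry, kitchen → queue [workshop, gallery, studio, pantry, kitchen]
Visit workshop; enqueue foyer, closet, lobby, gym, attic → queue [gallery, studio, pantry, kitchen, foyer, closet, lobby, gym, attic]
Visit gallery; enqueue chapel → queue [studio, pantry, kitchen, foyer, closet, lobby, gym, attic, chapel]
Visit studio → queue [pantry, kitchen, foyer, closet, lobby, gym, attic, chapel]
Visit pantry; enqueue garage → queue [kitchen, foyer, closet, lobby, gym, attic, chapel, garage]
Visit kitchen → queue [foyer, closet, lobby, gym, attic, chapel, garage]
Visit foyer → queue [closet, lobby, gym, attic, chapel, garage]
Visit closet; enqueue patio → queue [lobby, gym, attic, chapel, garage, patio]
Visit lobby → queue [gym, attic, chapel, garage, patio]
Visit gym → queue [attic, chapel, garage, patio]
Visit attic → queue [chapel, garage, patio]
Visit chapel; enqueue vault → queue [garage, patio, vault]
Visit garage → queue [patio, vault]
Visit patio → queue [vault]
Visit vault → queue []

nursery, workshop, gallery, studio, pantry, kitchen, foyer, closet, lobby, gym, attic, chapel, garage, patio, vault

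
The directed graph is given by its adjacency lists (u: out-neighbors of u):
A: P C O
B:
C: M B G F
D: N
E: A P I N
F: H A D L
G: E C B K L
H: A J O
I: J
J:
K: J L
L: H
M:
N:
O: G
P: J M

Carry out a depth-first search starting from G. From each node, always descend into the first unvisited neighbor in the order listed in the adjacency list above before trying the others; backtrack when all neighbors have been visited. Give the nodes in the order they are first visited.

G, E, A, P, J, M, C, B, F, H, O, D, N, L, I, K

Visit G
G → E
E → A
A → P
P → J
P → M
A → C
C → B
C → F
F → H
H → O
F → D
D → N
F → L
E → I
G → K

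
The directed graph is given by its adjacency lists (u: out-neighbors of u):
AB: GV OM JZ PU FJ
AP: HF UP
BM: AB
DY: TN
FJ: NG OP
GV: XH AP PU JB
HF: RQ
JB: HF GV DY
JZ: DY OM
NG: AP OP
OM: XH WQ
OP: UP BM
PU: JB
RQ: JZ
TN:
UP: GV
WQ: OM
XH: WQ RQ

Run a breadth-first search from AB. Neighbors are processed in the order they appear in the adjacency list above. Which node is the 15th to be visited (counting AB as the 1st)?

Visit AB; enqueue GV, OM, JZ, PU, FJ → queue [GV, OM, JZ, PU, FJ]
Visit GV; enqueue XH, AP, JB → queue [OM, JZ, PU, FJ, XH, AP, JB]
Visit OM; enqueue WQ → queue [JZ, PU, FJ, XH, AP, JB, WQ]
Visit JZ; enqueue DY → queue [PU, FJ, XH, AP, JB, WQ, DY]
Visit PU → queue [FJ, XH, AP, JB, WQ, DY]
Visit FJ; enqueue NG, OP → queue [XH, AP, JB, WQ, DY, NG, OP]
Visit XH; enqueue RQ → queue [AP, JB, WQ, DY, NG, OP, RQ]
Visit AP; enqueue HF, UP → queue [JB, WQ, DY, NG, OP, RQ, HF, UP]
Visit JB → queue [WQ, DY, NG, OP, RQ, HF, UP]
Visit WQ → queue [DY, NG, OP, RQ, HF, UP]
Visit DY; enqueue TN → queue [NG, OP, RQ, HF, UP, TN]
Visit NG → queue [OP, RQ, HF, UP, TN]
Visit OP; enqueue BM → queue [RQ, HF, UP, TN, BM]
Visit RQ → queue [HF, UP, TN, BM]
Visit HF → queue [UP, TN, BM]
Visit UP → queue [TN, BM]
Visit TN → queue [BM]
Visit BM → queue []

Visit order: AB, GV, OM, JZ, PU, FJ, XH, AP, JB, WQ, DY, NG, OP, RQ, HF, UP, TN, BM

HF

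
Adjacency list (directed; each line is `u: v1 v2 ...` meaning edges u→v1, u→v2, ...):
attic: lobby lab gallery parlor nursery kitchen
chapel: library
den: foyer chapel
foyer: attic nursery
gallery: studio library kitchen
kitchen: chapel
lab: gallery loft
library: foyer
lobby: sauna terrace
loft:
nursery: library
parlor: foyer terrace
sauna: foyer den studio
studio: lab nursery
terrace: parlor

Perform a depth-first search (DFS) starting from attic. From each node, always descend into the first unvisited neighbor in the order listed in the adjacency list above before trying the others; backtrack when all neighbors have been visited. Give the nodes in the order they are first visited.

Visit attic
attic → lobby
lobby → sauna
sauna → foyer
foyer → nursery
nursery → library
sauna → den
den → chapel
sauna → studio
studio → lab
lab → gallery
gallery → kitchen
lab → loft
lobby → terrace
terrace → parlor

attic → lobby → sauna → foyer → nursery → library → den → chapel → studio → lab → gallery → kitchen → loft → terrace → parlor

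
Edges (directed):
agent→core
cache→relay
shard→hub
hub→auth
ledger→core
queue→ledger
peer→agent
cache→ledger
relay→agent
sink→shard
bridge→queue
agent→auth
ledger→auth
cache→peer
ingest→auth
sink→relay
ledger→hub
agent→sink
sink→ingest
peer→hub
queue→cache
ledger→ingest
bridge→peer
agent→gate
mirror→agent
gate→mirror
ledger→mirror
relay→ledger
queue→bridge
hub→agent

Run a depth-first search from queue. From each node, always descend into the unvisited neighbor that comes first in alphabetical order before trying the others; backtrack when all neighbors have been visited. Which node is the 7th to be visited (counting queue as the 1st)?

Visit queue
queue → bridge
bridge → peer
peer → agent
agent → auth
agent → core
agent → gate
gate → mirror
agent → sink
sink → ingest
sink → relay
relay → ledger
ledger → hub
sink → shard
queue → cache

Visit order: queue, bridge, peer, agent, auth, core, gate, mirror, sink, ingest, relay, ledger, hub, shard, cache

gate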